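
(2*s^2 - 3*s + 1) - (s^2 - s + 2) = s^2 - 2*s - 1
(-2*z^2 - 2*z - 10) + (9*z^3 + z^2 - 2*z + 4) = 9*z^3 - z^2 - 4*z - 6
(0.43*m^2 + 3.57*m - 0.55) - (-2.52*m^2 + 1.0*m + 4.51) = 2.95*m^2 + 2.57*m - 5.06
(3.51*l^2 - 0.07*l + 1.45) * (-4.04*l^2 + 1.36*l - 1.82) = -14.1804*l^4 + 5.0564*l^3 - 12.3414*l^2 + 2.0994*l - 2.639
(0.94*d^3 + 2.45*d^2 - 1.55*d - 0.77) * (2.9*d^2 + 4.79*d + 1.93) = 2.726*d^5 + 11.6076*d^4 + 9.0547*d^3 - 4.929*d^2 - 6.6798*d - 1.4861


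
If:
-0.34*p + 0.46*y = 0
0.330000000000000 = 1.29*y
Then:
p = 0.35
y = 0.26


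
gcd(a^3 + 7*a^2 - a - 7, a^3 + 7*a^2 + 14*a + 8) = a + 1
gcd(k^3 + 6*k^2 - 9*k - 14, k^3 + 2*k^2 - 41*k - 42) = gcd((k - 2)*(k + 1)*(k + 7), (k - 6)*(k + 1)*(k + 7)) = k^2 + 8*k + 7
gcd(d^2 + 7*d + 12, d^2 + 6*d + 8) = d + 4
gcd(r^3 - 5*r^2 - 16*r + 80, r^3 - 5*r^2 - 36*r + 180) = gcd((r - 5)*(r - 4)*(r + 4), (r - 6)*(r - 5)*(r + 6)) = r - 5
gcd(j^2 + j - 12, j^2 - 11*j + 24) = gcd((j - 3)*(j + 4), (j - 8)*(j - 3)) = j - 3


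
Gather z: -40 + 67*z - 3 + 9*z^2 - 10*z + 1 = 9*z^2 + 57*z - 42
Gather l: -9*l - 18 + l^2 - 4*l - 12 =l^2 - 13*l - 30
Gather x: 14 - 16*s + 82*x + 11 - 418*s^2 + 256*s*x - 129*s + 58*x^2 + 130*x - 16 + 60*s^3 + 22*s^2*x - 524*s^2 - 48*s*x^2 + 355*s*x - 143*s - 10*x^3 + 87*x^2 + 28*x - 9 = 60*s^3 - 942*s^2 - 288*s - 10*x^3 + x^2*(145 - 48*s) + x*(22*s^2 + 611*s + 240)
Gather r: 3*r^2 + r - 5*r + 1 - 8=3*r^2 - 4*r - 7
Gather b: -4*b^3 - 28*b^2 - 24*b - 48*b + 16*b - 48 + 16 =-4*b^3 - 28*b^2 - 56*b - 32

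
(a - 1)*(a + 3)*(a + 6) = a^3 + 8*a^2 + 9*a - 18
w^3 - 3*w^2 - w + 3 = (w - 3)*(w - 1)*(w + 1)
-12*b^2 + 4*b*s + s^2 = (-2*b + s)*(6*b + s)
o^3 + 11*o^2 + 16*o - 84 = (o - 2)*(o + 6)*(o + 7)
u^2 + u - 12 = (u - 3)*(u + 4)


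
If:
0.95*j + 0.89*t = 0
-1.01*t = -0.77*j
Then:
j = 0.00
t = 0.00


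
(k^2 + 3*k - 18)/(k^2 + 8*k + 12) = (k - 3)/(k + 2)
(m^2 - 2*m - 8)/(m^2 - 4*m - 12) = (m - 4)/(m - 6)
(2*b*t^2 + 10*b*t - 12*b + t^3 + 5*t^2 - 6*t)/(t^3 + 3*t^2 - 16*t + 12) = (2*b + t)/(t - 2)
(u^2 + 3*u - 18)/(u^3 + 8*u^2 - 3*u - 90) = 1/(u + 5)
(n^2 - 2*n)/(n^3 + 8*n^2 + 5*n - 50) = n/(n^2 + 10*n + 25)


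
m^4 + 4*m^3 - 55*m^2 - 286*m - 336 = (m - 8)*(m + 2)*(m + 3)*(m + 7)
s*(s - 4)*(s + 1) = s^3 - 3*s^2 - 4*s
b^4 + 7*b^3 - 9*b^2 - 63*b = b*(b - 3)*(b + 3)*(b + 7)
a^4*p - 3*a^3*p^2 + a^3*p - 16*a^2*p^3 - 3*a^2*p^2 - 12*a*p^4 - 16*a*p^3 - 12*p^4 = (a - 6*p)*(a + p)*(a + 2*p)*(a*p + p)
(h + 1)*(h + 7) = h^2 + 8*h + 7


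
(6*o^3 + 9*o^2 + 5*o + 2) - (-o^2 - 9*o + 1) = 6*o^3 + 10*o^2 + 14*o + 1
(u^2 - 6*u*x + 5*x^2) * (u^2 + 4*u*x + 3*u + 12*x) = u^4 - 2*u^3*x + 3*u^3 - 19*u^2*x^2 - 6*u^2*x + 20*u*x^3 - 57*u*x^2 + 60*x^3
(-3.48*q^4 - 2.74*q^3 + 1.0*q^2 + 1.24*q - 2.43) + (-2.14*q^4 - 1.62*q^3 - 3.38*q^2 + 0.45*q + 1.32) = -5.62*q^4 - 4.36*q^3 - 2.38*q^2 + 1.69*q - 1.11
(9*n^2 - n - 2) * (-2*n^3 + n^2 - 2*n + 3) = -18*n^5 + 11*n^4 - 15*n^3 + 27*n^2 + n - 6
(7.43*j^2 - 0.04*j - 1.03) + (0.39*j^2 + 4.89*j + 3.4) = 7.82*j^2 + 4.85*j + 2.37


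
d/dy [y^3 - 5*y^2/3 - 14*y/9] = 3*y^2 - 10*y/3 - 14/9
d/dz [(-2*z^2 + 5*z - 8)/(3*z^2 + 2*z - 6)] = (-19*z^2 + 72*z - 14)/(9*z^4 + 12*z^3 - 32*z^2 - 24*z + 36)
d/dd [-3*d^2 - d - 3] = -6*d - 1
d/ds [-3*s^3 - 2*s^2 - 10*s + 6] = -9*s^2 - 4*s - 10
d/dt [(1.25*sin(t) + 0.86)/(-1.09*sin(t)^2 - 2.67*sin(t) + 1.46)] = (1.3625*sin(t)^2 + 1.8748*sin(t) + 4.1212)*cos(t)/(1.1881*sin(t)^4 + 5.8206*sin(t)^3 + 3.9461*sin(t)^2 - 7.7964*sin(t) + 2.1316)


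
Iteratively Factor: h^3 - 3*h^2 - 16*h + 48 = (h + 4)*(h^2 - 7*h + 12) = (h - 4)*(h + 4)*(h - 3)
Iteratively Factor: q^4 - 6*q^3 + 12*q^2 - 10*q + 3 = (q - 1)*(q^3 - 5*q^2 + 7*q - 3) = (q - 3)*(q - 1)*(q^2 - 2*q + 1) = (q - 3)*(q - 1)^2*(q - 1)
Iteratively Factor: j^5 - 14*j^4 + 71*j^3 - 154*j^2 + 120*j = (j)*(j^4 - 14*j^3 + 71*j^2 - 154*j + 120) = j*(j - 5)*(j^3 - 9*j^2 + 26*j - 24) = j*(j - 5)*(j - 3)*(j^2 - 6*j + 8) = j*(j - 5)*(j - 3)*(j - 2)*(j - 4)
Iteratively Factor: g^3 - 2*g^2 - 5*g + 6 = (g - 3)*(g^2 + g - 2) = (g - 3)*(g - 1)*(g + 2)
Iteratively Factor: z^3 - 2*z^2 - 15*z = (z - 5)*(z^2 + 3*z) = z*(z - 5)*(z + 3)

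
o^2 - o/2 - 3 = (o - 2)*(o + 3/2)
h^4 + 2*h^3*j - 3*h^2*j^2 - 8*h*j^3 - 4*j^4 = (h - 2*j)*(h + j)^2*(h + 2*j)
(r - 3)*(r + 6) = r^2 + 3*r - 18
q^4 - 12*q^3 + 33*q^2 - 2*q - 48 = (q - 8)*(q - 3)*(q - 2)*(q + 1)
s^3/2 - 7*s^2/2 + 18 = (s/2 + 1)*(s - 6)*(s - 3)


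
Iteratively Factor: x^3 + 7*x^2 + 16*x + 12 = (x + 2)*(x^2 + 5*x + 6) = (x + 2)*(x + 3)*(x + 2)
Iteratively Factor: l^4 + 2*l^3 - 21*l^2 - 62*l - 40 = (l + 2)*(l^3 - 21*l - 20) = (l - 5)*(l + 2)*(l^2 + 5*l + 4) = (l - 5)*(l + 2)*(l + 4)*(l + 1)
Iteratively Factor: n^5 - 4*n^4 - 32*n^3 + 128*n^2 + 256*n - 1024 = (n - 4)*(n^4 - 32*n^2 + 256) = (n - 4)*(n + 4)*(n^3 - 4*n^2 - 16*n + 64) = (n - 4)^2*(n + 4)*(n^2 - 16) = (n - 4)^3*(n + 4)*(n + 4)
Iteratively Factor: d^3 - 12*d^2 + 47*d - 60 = (d - 4)*(d^2 - 8*d + 15) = (d - 4)*(d - 3)*(d - 5)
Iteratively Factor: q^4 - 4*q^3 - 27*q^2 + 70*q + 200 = (q + 2)*(q^3 - 6*q^2 - 15*q + 100) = (q - 5)*(q + 2)*(q^2 - q - 20) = (q - 5)*(q + 2)*(q + 4)*(q - 5)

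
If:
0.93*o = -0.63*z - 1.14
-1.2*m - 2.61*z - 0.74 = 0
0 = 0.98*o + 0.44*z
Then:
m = 11.05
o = 2.41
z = -5.37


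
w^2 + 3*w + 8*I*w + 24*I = (w + 3)*(w + 8*I)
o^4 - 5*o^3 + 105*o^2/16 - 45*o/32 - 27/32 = (o - 3)*(o - 3/2)*(o - 3/4)*(o + 1/4)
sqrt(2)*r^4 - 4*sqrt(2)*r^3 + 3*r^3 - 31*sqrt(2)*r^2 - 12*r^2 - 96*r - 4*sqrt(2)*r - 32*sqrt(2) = (r - 8)*(r + 4)*(r + sqrt(2))*(sqrt(2)*r + 1)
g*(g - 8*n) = g^2 - 8*g*n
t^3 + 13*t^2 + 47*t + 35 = (t + 1)*(t + 5)*(t + 7)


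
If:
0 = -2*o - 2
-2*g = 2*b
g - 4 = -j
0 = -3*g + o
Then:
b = 1/3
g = -1/3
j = 13/3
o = -1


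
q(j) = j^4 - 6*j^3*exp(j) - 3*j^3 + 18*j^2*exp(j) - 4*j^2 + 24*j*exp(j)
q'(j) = -6*j^3*exp(j) + 4*j^3 - 9*j^2 + 60*j*exp(j) - 8*j + 24*exp(j)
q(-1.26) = 5.10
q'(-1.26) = -23.44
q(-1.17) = 3.12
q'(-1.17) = -20.72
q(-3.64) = 278.80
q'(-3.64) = -280.55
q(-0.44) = -4.71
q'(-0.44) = 0.22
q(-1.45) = 10.16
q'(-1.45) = -30.00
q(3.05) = 1450.92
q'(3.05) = 781.66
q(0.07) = 1.87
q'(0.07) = 29.64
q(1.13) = 120.50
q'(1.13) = 242.62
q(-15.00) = 59850.01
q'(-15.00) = -15404.99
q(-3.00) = 138.55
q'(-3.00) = -164.70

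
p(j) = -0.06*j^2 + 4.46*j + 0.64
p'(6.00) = 3.74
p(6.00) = 25.24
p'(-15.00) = 6.26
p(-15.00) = -79.76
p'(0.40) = 4.41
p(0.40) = 2.41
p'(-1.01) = 4.58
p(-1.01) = -3.93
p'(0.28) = 4.43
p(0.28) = 1.88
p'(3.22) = 4.07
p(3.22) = 14.38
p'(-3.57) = 4.89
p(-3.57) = -16.05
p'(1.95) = 4.23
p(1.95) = 9.11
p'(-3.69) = 4.90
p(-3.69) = -16.63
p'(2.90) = 4.11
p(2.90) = 13.07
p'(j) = 4.46 - 0.12*j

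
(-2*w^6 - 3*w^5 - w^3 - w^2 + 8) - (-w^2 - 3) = -2*w^6 - 3*w^5 - w^3 + 11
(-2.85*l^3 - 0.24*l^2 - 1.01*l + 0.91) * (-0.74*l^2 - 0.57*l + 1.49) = 2.109*l^5 + 1.8021*l^4 - 3.3623*l^3 - 0.4553*l^2 - 2.0236*l + 1.3559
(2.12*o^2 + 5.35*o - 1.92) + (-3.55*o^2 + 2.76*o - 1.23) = -1.43*o^2 + 8.11*o - 3.15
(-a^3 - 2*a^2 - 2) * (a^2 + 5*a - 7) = -a^5 - 7*a^4 - 3*a^3 + 12*a^2 - 10*a + 14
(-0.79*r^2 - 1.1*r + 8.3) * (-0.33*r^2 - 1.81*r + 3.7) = 0.2607*r^4 + 1.7929*r^3 - 3.671*r^2 - 19.093*r + 30.71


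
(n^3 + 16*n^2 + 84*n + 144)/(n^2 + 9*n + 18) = (n^2 + 10*n + 24)/(n + 3)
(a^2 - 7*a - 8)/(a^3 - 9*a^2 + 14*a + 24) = (a - 8)/(a^2 - 10*a + 24)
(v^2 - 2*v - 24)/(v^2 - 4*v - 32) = (v - 6)/(v - 8)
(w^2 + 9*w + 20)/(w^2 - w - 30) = (w + 4)/(w - 6)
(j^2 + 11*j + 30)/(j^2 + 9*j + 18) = (j + 5)/(j + 3)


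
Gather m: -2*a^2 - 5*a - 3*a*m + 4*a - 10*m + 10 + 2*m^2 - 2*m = -2*a^2 - a + 2*m^2 + m*(-3*a - 12) + 10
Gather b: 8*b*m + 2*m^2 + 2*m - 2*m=8*b*m + 2*m^2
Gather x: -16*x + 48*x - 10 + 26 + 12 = 32*x + 28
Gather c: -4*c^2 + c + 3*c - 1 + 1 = -4*c^2 + 4*c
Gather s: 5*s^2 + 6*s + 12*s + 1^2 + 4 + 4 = 5*s^2 + 18*s + 9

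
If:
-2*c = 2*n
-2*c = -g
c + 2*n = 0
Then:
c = 0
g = 0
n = 0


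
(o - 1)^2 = o^2 - 2*o + 1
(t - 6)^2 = t^2 - 12*t + 36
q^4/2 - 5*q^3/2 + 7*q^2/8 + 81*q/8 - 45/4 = (q/2 + 1)*(q - 3)*(q - 5/2)*(q - 3/2)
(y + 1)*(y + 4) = y^2 + 5*y + 4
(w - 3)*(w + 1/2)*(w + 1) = w^3 - 3*w^2/2 - 4*w - 3/2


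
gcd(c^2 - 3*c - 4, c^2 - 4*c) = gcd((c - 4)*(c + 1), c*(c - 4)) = c - 4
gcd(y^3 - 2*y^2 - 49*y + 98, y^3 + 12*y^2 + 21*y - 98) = y^2 + 5*y - 14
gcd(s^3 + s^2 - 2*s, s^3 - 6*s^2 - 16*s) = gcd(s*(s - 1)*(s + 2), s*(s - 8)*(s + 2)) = s^2 + 2*s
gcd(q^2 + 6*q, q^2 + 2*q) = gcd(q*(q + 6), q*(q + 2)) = q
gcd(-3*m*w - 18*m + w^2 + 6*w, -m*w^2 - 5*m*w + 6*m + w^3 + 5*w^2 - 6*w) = w + 6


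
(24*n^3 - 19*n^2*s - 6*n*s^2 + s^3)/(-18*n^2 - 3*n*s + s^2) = (8*n^2 - 9*n*s + s^2)/(-6*n + s)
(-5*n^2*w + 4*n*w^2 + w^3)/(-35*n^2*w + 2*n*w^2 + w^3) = (-5*n^2 + 4*n*w + w^2)/(-35*n^2 + 2*n*w + w^2)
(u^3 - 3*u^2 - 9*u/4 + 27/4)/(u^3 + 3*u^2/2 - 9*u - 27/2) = (u - 3/2)/(u + 3)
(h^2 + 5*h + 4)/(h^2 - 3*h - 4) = (h + 4)/(h - 4)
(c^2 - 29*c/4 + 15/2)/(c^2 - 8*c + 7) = (4*c^2 - 29*c + 30)/(4*(c^2 - 8*c + 7))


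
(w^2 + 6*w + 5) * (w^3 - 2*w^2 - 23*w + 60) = w^5 + 4*w^4 - 30*w^3 - 88*w^2 + 245*w + 300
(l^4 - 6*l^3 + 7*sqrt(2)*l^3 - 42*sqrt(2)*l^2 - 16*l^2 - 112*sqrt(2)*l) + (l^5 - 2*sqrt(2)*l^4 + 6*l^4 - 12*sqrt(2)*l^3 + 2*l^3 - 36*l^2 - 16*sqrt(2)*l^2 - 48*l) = l^5 - 2*sqrt(2)*l^4 + 7*l^4 - 5*sqrt(2)*l^3 - 4*l^3 - 58*sqrt(2)*l^2 - 52*l^2 - 112*sqrt(2)*l - 48*l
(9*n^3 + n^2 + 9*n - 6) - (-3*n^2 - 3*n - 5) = 9*n^3 + 4*n^2 + 12*n - 1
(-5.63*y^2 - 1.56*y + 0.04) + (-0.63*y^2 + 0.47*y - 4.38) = -6.26*y^2 - 1.09*y - 4.34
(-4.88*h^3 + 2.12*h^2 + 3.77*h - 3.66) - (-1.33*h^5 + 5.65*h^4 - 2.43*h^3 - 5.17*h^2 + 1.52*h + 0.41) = 1.33*h^5 - 5.65*h^4 - 2.45*h^3 + 7.29*h^2 + 2.25*h - 4.07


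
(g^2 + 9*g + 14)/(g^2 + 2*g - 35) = (g + 2)/(g - 5)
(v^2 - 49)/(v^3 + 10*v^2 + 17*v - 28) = (v - 7)/(v^2 + 3*v - 4)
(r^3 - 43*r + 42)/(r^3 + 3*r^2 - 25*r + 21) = (r - 6)/(r - 3)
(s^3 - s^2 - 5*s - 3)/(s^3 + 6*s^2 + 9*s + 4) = (s - 3)/(s + 4)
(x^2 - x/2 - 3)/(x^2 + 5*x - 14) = (x + 3/2)/(x + 7)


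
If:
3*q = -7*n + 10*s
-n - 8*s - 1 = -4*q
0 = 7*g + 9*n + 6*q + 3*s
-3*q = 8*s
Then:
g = 213/3122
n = -27/223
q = 28/223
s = -21/446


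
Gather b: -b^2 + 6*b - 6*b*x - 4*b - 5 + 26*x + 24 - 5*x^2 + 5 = -b^2 + b*(2 - 6*x) - 5*x^2 + 26*x + 24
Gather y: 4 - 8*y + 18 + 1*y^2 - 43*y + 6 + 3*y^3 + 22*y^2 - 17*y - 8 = 3*y^3 + 23*y^2 - 68*y + 20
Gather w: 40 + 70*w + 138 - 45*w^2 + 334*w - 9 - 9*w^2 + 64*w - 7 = -54*w^2 + 468*w + 162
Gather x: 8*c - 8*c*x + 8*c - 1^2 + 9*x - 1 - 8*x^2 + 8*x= 16*c - 8*x^2 + x*(17 - 8*c) - 2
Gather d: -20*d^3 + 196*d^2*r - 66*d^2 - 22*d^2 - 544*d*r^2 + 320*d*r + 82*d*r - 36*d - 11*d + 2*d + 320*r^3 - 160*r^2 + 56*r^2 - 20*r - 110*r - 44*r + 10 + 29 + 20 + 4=-20*d^3 + d^2*(196*r - 88) + d*(-544*r^2 + 402*r - 45) + 320*r^3 - 104*r^2 - 174*r + 63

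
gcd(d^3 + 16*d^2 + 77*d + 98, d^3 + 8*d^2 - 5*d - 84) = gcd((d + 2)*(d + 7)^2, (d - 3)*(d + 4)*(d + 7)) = d + 7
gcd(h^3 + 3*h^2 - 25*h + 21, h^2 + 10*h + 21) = h + 7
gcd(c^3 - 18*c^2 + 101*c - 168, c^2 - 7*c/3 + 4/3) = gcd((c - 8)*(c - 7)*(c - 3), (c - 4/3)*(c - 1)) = 1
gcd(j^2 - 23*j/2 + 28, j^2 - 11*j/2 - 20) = j - 8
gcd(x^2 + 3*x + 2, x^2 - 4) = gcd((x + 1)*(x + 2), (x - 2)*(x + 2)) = x + 2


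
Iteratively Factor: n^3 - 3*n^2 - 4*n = (n)*(n^2 - 3*n - 4) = n*(n + 1)*(n - 4)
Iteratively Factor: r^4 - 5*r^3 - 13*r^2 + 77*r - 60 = (r - 3)*(r^3 - 2*r^2 - 19*r + 20) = (r - 5)*(r - 3)*(r^2 + 3*r - 4) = (r - 5)*(r - 3)*(r + 4)*(r - 1)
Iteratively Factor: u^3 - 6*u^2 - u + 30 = (u - 5)*(u^2 - u - 6) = (u - 5)*(u - 3)*(u + 2)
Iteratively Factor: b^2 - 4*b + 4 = (b - 2)*(b - 2)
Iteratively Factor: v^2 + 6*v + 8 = (v + 4)*(v + 2)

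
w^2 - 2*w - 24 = (w - 6)*(w + 4)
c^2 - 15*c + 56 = (c - 8)*(c - 7)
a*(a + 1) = a^2 + a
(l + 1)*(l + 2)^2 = l^3 + 5*l^2 + 8*l + 4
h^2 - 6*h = h*(h - 6)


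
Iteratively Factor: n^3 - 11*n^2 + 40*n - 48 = (n - 3)*(n^2 - 8*n + 16) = (n - 4)*(n - 3)*(n - 4)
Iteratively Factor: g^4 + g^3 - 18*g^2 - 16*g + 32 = (g + 4)*(g^3 - 3*g^2 - 6*g + 8) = (g + 2)*(g + 4)*(g^2 - 5*g + 4) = (g - 1)*(g + 2)*(g + 4)*(g - 4)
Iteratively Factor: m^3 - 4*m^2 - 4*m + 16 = (m - 4)*(m^2 - 4) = (m - 4)*(m - 2)*(m + 2)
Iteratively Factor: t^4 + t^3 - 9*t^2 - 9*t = (t)*(t^3 + t^2 - 9*t - 9) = t*(t + 3)*(t^2 - 2*t - 3) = t*(t + 1)*(t + 3)*(t - 3)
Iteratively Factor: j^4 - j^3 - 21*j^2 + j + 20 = (j - 5)*(j^3 + 4*j^2 - j - 4) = (j - 5)*(j - 1)*(j^2 + 5*j + 4) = (j - 5)*(j - 1)*(j + 4)*(j + 1)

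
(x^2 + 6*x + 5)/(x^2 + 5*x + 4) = (x + 5)/(x + 4)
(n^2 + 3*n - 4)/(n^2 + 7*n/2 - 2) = 2*(n - 1)/(2*n - 1)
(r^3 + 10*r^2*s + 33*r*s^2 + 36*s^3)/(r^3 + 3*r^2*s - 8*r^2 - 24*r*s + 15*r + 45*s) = (r^2 + 7*r*s + 12*s^2)/(r^2 - 8*r + 15)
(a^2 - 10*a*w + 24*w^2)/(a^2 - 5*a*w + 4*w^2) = (-a + 6*w)/(-a + w)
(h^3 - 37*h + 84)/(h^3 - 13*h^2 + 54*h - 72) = (h + 7)/(h - 6)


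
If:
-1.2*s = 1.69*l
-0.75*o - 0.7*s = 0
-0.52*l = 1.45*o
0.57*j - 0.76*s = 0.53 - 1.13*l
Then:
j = 0.93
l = 0.00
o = 0.00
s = 0.00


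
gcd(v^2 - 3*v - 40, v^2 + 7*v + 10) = v + 5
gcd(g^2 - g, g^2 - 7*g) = g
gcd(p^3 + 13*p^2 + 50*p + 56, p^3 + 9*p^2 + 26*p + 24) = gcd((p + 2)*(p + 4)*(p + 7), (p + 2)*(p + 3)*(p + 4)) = p^2 + 6*p + 8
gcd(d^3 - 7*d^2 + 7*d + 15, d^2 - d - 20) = d - 5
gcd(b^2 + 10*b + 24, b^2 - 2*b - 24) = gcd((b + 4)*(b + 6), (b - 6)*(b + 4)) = b + 4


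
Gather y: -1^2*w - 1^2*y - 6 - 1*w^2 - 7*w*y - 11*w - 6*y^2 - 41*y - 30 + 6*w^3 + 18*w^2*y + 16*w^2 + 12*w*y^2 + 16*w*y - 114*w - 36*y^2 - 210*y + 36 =6*w^3 + 15*w^2 - 126*w + y^2*(12*w - 42) + y*(18*w^2 + 9*w - 252)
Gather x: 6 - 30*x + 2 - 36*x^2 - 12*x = -36*x^2 - 42*x + 8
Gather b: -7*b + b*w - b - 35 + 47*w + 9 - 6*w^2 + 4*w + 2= b*(w - 8) - 6*w^2 + 51*w - 24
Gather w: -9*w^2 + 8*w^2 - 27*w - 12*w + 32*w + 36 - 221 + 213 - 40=-w^2 - 7*w - 12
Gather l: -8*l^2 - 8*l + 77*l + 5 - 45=-8*l^2 + 69*l - 40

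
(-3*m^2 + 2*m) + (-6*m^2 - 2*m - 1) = -9*m^2 - 1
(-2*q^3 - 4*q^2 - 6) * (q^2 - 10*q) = -2*q^5 + 16*q^4 + 40*q^3 - 6*q^2 + 60*q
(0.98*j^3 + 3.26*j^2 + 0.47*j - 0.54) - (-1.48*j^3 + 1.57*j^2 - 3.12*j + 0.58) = 2.46*j^3 + 1.69*j^2 + 3.59*j - 1.12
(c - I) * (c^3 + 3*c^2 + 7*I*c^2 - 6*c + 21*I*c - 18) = c^4 + 3*c^3 + 6*I*c^3 + c^2 + 18*I*c^2 + 3*c + 6*I*c + 18*I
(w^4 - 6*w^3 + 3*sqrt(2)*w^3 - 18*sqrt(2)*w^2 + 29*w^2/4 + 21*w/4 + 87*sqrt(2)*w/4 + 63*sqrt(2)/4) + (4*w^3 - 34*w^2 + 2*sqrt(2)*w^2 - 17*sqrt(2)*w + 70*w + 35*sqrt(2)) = w^4 - 2*w^3 + 3*sqrt(2)*w^3 - 107*w^2/4 - 16*sqrt(2)*w^2 + 19*sqrt(2)*w/4 + 301*w/4 + 203*sqrt(2)/4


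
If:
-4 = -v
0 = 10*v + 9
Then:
No Solution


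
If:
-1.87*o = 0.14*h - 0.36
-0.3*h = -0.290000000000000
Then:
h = 0.97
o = 0.12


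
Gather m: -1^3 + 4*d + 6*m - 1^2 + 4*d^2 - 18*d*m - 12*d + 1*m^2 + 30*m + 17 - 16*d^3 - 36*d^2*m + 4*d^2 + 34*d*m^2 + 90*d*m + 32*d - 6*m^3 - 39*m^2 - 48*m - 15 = -16*d^3 + 8*d^2 + 24*d - 6*m^3 + m^2*(34*d - 38) + m*(-36*d^2 + 72*d - 12)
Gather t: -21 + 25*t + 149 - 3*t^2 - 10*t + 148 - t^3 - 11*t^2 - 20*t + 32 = -t^3 - 14*t^2 - 5*t + 308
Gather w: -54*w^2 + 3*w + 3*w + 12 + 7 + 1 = -54*w^2 + 6*w + 20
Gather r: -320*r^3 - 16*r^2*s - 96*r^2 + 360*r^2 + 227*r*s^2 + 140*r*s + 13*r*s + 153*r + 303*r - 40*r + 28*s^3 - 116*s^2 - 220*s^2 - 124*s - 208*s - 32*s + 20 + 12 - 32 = -320*r^3 + r^2*(264 - 16*s) + r*(227*s^2 + 153*s + 416) + 28*s^3 - 336*s^2 - 364*s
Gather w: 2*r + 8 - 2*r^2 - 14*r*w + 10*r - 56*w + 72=-2*r^2 + 12*r + w*(-14*r - 56) + 80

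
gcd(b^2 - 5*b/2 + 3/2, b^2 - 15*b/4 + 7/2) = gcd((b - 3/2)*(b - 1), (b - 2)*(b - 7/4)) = 1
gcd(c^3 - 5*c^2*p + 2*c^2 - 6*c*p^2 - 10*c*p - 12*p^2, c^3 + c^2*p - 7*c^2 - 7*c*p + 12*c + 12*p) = c + p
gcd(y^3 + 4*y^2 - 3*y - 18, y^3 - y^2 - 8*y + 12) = y^2 + y - 6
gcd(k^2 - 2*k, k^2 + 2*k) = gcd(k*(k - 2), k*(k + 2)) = k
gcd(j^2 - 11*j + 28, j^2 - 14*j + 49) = j - 7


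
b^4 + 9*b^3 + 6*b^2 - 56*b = b*(b - 2)*(b + 4)*(b + 7)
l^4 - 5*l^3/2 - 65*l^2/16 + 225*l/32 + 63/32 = (l - 3)*(l - 3/2)*(l + 1/4)*(l + 7/4)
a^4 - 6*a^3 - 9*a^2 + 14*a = a*(a - 7)*(a - 1)*(a + 2)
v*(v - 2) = v^2 - 2*v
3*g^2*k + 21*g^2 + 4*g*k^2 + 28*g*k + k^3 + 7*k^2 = (g + k)*(3*g + k)*(k + 7)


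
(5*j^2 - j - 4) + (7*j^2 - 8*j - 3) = 12*j^2 - 9*j - 7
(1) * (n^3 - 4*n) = n^3 - 4*n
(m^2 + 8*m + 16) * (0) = 0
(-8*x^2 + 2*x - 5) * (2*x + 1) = -16*x^3 - 4*x^2 - 8*x - 5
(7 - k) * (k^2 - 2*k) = -k^3 + 9*k^2 - 14*k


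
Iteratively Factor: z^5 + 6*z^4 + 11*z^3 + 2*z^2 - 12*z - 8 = (z - 1)*(z^4 + 7*z^3 + 18*z^2 + 20*z + 8) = (z - 1)*(z + 2)*(z^3 + 5*z^2 + 8*z + 4) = (z - 1)*(z + 1)*(z + 2)*(z^2 + 4*z + 4) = (z - 1)*(z + 1)*(z + 2)^2*(z + 2)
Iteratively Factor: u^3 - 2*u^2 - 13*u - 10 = (u + 2)*(u^2 - 4*u - 5) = (u + 1)*(u + 2)*(u - 5)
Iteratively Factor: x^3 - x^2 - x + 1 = (x - 1)*(x^2 - 1) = (x - 1)*(x + 1)*(x - 1)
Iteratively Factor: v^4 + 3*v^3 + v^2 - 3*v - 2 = (v + 1)*(v^3 + 2*v^2 - v - 2) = (v - 1)*(v + 1)*(v^2 + 3*v + 2) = (v - 1)*(v + 1)^2*(v + 2)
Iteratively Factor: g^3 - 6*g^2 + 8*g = (g)*(g^2 - 6*g + 8) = g*(g - 2)*(g - 4)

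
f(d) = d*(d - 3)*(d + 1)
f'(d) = d*(d - 3) + d*(d + 1) + (d - 3)*(d + 1)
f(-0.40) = 0.82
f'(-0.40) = -0.92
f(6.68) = 188.79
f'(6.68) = 104.15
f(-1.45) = -2.90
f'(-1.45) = 9.11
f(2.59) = -3.81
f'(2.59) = 6.76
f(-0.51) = 0.88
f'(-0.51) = -0.18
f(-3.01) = -36.36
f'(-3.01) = 36.22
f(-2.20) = -13.73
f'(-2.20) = 20.32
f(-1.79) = -6.77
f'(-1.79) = 13.77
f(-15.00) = -3780.00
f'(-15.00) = 732.00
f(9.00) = 540.00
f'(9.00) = 204.00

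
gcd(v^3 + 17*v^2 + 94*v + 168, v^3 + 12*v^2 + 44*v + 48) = v^2 + 10*v + 24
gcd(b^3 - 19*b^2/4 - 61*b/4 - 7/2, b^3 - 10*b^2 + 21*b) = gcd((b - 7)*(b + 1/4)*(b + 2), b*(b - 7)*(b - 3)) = b - 7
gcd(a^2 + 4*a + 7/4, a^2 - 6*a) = 1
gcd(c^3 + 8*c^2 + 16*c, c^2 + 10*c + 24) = c + 4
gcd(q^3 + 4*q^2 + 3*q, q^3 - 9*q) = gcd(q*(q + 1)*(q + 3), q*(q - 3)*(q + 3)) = q^2 + 3*q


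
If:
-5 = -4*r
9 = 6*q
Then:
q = 3/2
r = 5/4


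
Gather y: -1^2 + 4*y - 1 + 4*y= 8*y - 2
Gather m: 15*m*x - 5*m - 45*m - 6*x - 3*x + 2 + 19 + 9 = m*(15*x - 50) - 9*x + 30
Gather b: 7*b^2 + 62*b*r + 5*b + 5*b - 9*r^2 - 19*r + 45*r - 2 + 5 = 7*b^2 + b*(62*r + 10) - 9*r^2 + 26*r + 3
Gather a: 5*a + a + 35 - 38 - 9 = 6*a - 12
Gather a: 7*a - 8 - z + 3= 7*a - z - 5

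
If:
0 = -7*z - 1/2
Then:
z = -1/14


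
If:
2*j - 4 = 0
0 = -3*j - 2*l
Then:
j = 2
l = -3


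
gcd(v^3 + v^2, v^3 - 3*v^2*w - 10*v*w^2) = v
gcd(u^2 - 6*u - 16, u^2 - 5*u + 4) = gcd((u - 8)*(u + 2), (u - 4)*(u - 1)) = 1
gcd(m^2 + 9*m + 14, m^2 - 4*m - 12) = m + 2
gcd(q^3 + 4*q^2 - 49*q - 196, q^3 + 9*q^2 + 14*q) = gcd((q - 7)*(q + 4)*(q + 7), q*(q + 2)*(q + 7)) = q + 7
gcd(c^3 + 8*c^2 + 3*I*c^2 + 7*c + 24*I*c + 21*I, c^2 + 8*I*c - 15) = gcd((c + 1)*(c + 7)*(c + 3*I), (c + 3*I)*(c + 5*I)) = c + 3*I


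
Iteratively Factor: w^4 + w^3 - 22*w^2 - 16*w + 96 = (w - 2)*(w^3 + 3*w^2 - 16*w - 48) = (w - 2)*(w + 3)*(w^2 - 16) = (w - 4)*(w - 2)*(w + 3)*(w + 4)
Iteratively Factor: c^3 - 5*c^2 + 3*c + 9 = (c - 3)*(c^2 - 2*c - 3) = (c - 3)^2*(c + 1)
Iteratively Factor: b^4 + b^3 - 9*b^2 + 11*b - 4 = (b - 1)*(b^3 + 2*b^2 - 7*b + 4) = (b - 1)^2*(b^2 + 3*b - 4) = (b - 1)^3*(b + 4)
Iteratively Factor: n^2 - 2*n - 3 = (n + 1)*(n - 3)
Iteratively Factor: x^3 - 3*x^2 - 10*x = (x + 2)*(x^2 - 5*x) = x*(x + 2)*(x - 5)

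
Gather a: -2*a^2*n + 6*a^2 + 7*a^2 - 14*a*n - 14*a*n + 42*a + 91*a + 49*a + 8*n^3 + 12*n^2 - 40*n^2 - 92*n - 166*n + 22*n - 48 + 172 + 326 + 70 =a^2*(13 - 2*n) + a*(182 - 28*n) + 8*n^3 - 28*n^2 - 236*n + 520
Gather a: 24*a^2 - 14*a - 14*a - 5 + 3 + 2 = 24*a^2 - 28*a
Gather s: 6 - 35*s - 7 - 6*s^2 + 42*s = -6*s^2 + 7*s - 1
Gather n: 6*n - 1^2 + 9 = 6*n + 8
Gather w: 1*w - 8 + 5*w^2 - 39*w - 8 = 5*w^2 - 38*w - 16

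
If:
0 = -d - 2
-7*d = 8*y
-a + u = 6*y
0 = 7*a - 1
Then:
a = 1/7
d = -2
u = 149/14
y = 7/4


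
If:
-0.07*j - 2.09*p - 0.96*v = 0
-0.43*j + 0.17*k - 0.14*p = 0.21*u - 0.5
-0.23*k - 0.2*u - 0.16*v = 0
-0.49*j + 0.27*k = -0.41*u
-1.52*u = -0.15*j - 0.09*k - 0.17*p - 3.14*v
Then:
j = 0.17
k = -1.36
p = -0.27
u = 1.10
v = 0.58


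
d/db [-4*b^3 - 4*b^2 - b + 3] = -12*b^2 - 8*b - 1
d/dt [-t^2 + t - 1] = 1 - 2*t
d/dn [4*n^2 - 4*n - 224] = 8*n - 4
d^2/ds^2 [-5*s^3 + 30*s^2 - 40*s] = 60 - 30*s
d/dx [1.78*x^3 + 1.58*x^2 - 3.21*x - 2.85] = 5.34*x^2 + 3.16*x - 3.21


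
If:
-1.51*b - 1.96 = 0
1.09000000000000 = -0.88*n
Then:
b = -1.30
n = -1.24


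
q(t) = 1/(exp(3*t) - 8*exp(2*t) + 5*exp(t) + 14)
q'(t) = (-3*exp(3*t) + 16*exp(2*t) - 5*exp(t))/(exp(3*t) - 8*exp(2*t) + 5*exp(t) + 14)^2 = (-3*exp(2*t) + 16*exp(t) - 5)*exp(t)/(exp(3*t) - 8*exp(2*t) + 5*exp(t) + 14)^2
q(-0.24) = 0.07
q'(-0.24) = 0.02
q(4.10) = 0.00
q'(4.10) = -0.00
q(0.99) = -0.09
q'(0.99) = 0.36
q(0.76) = -0.47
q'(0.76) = 7.44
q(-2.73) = 0.07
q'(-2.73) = -0.00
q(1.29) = -0.04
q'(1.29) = 0.08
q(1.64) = -0.03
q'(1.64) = -0.01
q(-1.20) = 0.07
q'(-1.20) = -0.00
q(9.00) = 0.00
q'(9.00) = 0.00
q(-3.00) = 0.07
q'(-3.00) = 0.00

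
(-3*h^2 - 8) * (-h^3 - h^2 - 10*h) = 3*h^5 + 3*h^4 + 38*h^3 + 8*h^2 + 80*h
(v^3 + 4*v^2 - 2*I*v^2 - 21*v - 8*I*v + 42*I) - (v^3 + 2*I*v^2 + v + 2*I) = 4*v^2 - 4*I*v^2 - 22*v - 8*I*v + 40*I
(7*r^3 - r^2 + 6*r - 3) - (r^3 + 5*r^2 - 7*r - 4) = 6*r^3 - 6*r^2 + 13*r + 1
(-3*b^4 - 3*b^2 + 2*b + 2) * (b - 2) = -3*b^5 + 6*b^4 - 3*b^3 + 8*b^2 - 2*b - 4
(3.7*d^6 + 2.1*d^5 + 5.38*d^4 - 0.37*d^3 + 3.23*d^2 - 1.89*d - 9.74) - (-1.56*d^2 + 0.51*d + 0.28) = 3.7*d^6 + 2.1*d^5 + 5.38*d^4 - 0.37*d^3 + 4.79*d^2 - 2.4*d - 10.02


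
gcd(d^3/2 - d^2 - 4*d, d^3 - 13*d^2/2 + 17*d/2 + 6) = d - 4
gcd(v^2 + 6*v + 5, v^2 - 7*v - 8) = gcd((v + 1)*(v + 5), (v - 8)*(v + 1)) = v + 1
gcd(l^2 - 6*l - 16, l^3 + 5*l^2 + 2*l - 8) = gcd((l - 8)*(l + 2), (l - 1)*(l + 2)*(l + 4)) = l + 2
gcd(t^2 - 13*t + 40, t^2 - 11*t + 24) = t - 8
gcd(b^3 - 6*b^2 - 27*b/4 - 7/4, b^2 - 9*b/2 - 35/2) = b - 7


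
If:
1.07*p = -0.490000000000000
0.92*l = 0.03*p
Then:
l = -0.01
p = -0.46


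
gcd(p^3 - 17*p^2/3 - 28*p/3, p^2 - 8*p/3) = p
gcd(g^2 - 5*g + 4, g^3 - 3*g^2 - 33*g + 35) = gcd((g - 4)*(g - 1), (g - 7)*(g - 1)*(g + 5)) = g - 1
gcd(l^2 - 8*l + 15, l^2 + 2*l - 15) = l - 3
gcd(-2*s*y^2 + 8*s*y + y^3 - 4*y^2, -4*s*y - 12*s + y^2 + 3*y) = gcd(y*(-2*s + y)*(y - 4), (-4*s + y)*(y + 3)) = 1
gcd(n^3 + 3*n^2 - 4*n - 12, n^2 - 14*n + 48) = 1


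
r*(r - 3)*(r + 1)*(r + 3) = r^4 + r^3 - 9*r^2 - 9*r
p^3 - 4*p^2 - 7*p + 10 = (p - 5)*(p - 1)*(p + 2)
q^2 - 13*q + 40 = (q - 8)*(q - 5)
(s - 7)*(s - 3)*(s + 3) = s^3 - 7*s^2 - 9*s + 63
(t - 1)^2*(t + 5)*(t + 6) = t^4 + 9*t^3 + 9*t^2 - 49*t + 30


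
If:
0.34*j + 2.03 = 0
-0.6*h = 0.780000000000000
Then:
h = -1.30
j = -5.97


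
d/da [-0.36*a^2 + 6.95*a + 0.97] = 6.95 - 0.72*a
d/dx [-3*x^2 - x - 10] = -6*x - 1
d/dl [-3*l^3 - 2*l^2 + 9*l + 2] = -9*l^2 - 4*l + 9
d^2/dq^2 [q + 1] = 0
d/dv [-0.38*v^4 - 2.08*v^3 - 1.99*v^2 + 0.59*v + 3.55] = -1.52*v^3 - 6.24*v^2 - 3.98*v + 0.59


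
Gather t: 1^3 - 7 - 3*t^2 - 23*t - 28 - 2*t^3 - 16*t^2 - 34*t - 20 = -2*t^3 - 19*t^2 - 57*t - 54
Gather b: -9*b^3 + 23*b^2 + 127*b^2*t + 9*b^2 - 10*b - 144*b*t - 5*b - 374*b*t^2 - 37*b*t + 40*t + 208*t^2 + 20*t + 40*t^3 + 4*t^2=-9*b^3 + b^2*(127*t + 32) + b*(-374*t^2 - 181*t - 15) + 40*t^3 + 212*t^2 + 60*t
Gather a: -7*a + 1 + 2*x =-7*a + 2*x + 1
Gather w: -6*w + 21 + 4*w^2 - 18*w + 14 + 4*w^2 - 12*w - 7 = 8*w^2 - 36*w + 28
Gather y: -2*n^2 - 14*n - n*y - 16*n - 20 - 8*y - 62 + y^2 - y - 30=-2*n^2 - 30*n + y^2 + y*(-n - 9) - 112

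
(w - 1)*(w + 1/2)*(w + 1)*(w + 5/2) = w^4 + 3*w^3 + w^2/4 - 3*w - 5/4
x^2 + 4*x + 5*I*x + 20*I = (x + 4)*(x + 5*I)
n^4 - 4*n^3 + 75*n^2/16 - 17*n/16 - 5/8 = (n - 2)*(n - 5/4)*(n - 1)*(n + 1/4)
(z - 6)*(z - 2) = z^2 - 8*z + 12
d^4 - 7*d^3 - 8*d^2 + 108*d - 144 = (d - 6)*(d - 3)*(d - 2)*(d + 4)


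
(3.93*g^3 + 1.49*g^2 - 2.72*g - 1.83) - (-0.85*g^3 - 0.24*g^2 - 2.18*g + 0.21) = 4.78*g^3 + 1.73*g^2 - 0.54*g - 2.04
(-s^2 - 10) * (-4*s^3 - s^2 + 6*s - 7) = 4*s^5 + s^4 + 34*s^3 + 17*s^2 - 60*s + 70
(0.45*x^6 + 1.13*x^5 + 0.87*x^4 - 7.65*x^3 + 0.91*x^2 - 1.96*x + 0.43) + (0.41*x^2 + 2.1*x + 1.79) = 0.45*x^6 + 1.13*x^5 + 0.87*x^4 - 7.65*x^3 + 1.32*x^2 + 0.14*x + 2.22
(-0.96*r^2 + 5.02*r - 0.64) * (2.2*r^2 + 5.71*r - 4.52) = -2.112*r^4 + 5.5624*r^3 + 31.5954*r^2 - 26.3448*r + 2.8928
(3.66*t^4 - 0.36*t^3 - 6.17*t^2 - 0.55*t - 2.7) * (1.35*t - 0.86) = 4.941*t^5 - 3.6336*t^4 - 8.0199*t^3 + 4.5637*t^2 - 3.172*t + 2.322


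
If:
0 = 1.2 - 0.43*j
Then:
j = 2.79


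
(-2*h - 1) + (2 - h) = 1 - 3*h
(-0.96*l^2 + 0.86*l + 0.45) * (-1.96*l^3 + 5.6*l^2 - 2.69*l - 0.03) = 1.8816*l^5 - 7.0616*l^4 + 6.5164*l^3 + 0.2354*l^2 - 1.2363*l - 0.0135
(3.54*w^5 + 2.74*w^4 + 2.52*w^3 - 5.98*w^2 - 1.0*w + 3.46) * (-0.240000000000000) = -0.8496*w^5 - 0.6576*w^4 - 0.6048*w^3 + 1.4352*w^2 + 0.24*w - 0.8304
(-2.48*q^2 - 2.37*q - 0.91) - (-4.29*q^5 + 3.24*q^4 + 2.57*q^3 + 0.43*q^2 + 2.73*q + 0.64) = 4.29*q^5 - 3.24*q^4 - 2.57*q^3 - 2.91*q^2 - 5.1*q - 1.55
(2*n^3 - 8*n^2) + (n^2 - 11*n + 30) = 2*n^3 - 7*n^2 - 11*n + 30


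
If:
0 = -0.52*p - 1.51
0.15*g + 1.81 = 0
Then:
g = -12.07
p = -2.90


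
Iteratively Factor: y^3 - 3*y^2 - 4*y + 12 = (y + 2)*(y^2 - 5*y + 6) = (y - 3)*(y + 2)*(y - 2)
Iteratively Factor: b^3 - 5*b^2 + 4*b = (b)*(b^2 - 5*b + 4) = b*(b - 4)*(b - 1)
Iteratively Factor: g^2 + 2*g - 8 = (g - 2)*(g + 4)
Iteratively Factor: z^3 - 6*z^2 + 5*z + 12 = (z + 1)*(z^2 - 7*z + 12) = (z - 4)*(z + 1)*(z - 3)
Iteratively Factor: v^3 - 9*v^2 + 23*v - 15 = (v - 5)*(v^2 - 4*v + 3) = (v - 5)*(v - 3)*(v - 1)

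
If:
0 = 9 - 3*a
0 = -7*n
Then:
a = 3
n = 0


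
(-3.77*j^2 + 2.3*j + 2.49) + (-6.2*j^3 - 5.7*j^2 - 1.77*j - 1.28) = -6.2*j^3 - 9.47*j^2 + 0.53*j + 1.21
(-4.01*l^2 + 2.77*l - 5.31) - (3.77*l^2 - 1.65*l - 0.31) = -7.78*l^2 + 4.42*l - 5.0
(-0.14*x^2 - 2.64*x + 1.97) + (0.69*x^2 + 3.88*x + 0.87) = 0.55*x^2 + 1.24*x + 2.84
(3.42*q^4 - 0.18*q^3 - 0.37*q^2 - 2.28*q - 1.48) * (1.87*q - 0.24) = 6.3954*q^5 - 1.1574*q^4 - 0.6487*q^3 - 4.1748*q^2 - 2.2204*q + 0.3552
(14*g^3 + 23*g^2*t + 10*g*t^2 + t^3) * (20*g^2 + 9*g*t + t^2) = 280*g^5 + 586*g^4*t + 421*g^3*t^2 + 133*g^2*t^3 + 19*g*t^4 + t^5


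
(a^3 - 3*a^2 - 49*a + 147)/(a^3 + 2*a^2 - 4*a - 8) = (a^3 - 3*a^2 - 49*a + 147)/(a^3 + 2*a^2 - 4*a - 8)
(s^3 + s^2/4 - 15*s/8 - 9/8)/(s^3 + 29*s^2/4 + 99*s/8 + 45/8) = (2*s^2 - s - 3)/(2*s^2 + 13*s + 15)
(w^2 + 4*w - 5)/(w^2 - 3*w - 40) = (w - 1)/(w - 8)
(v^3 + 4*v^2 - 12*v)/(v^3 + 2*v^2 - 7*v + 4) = v*(v^2 + 4*v - 12)/(v^3 + 2*v^2 - 7*v + 4)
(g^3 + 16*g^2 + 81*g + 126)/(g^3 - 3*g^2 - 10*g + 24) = (g^2 + 13*g + 42)/(g^2 - 6*g + 8)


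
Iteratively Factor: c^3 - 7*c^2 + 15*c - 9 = (c - 3)*(c^2 - 4*c + 3) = (c - 3)^2*(c - 1)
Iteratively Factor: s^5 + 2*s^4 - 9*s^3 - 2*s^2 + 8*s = (s - 2)*(s^4 + 4*s^3 - s^2 - 4*s) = (s - 2)*(s + 1)*(s^3 + 3*s^2 - 4*s) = (s - 2)*(s + 1)*(s + 4)*(s^2 - s) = s*(s - 2)*(s + 1)*(s + 4)*(s - 1)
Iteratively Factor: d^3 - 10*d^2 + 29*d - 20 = (d - 1)*(d^2 - 9*d + 20) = (d - 5)*(d - 1)*(d - 4)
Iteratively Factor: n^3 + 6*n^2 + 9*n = (n + 3)*(n^2 + 3*n) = n*(n + 3)*(n + 3)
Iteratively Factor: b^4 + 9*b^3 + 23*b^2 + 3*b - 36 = (b - 1)*(b^3 + 10*b^2 + 33*b + 36) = (b - 1)*(b + 3)*(b^2 + 7*b + 12) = (b - 1)*(b + 3)*(b + 4)*(b + 3)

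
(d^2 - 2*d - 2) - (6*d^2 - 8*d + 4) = -5*d^2 + 6*d - 6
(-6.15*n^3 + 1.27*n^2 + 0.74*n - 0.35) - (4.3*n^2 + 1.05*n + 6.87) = -6.15*n^3 - 3.03*n^2 - 0.31*n - 7.22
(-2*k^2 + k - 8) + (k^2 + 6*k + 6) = -k^2 + 7*k - 2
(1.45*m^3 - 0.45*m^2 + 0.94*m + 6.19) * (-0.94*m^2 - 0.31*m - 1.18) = -1.363*m^5 - 0.0265*m^4 - 2.4551*m^3 - 5.579*m^2 - 3.0281*m - 7.3042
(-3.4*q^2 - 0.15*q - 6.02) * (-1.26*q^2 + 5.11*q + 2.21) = 4.284*q^4 - 17.185*q^3 - 0.6953*q^2 - 31.0937*q - 13.3042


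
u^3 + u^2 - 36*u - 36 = (u - 6)*(u + 1)*(u + 6)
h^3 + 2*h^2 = h^2*(h + 2)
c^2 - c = c*(c - 1)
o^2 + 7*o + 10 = (o + 2)*(o + 5)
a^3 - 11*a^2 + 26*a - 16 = (a - 8)*(a - 2)*(a - 1)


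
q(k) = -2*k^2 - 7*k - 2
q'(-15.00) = 53.00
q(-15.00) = -347.00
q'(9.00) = -43.00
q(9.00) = -227.00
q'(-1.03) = -2.88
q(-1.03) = 3.09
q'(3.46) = -20.84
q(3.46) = -50.16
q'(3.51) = -21.04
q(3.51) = -51.21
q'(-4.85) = 12.40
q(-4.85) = -15.10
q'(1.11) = -11.44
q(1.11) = -12.23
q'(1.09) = -11.36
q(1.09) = -12.01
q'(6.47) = -32.88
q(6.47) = -131.01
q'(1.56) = -13.24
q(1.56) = -17.79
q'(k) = -4*k - 7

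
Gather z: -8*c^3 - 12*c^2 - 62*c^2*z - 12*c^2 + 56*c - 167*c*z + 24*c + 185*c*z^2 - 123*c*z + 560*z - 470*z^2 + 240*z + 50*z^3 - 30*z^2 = -8*c^3 - 24*c^2 + 80*c + 50*z^3 + z^2*(185*c - 500) + z*(-62*c^2 - 290*c + 800)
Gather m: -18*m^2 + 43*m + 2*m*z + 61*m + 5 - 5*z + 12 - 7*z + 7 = -18*m^2 + m*(2*z + 104) - 12*z + 24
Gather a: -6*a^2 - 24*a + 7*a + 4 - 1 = -6*a^2 - 17*a + 3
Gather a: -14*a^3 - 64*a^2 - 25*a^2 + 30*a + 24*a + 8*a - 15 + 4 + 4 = -14*a^3 - 89*a^2 + 62*a - 7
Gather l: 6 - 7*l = 6 - 7*l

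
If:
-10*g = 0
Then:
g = 0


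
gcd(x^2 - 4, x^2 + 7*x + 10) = x + 2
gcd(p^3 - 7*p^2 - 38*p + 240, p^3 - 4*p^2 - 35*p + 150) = p^2 + p - 30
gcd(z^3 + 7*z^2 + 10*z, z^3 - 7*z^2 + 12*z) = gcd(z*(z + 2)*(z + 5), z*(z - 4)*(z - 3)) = z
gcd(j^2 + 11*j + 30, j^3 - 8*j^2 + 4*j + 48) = 1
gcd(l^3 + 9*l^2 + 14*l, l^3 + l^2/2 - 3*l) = l^2 + 2*l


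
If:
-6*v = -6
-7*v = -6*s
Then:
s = 7/6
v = 1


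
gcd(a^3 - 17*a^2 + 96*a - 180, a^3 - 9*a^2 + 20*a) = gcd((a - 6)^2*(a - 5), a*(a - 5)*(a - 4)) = a - 5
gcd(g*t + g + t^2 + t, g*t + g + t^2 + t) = g*t + g + t^2 + t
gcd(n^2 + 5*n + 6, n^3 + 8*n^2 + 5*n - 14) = n + 2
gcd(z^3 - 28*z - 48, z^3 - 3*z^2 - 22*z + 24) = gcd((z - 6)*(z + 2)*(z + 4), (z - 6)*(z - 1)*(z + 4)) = z^2 - 2*z - 24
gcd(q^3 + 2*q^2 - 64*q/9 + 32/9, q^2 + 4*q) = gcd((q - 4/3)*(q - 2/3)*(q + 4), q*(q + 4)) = q + 4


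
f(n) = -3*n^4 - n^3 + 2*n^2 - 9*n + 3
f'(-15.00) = 39756.00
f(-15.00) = -147912.00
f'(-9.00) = 8460.00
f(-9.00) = -18708.00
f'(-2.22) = 98.63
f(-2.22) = -29.09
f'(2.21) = -144.34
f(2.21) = -89.48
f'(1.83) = -85.27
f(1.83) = -46.55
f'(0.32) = -8.42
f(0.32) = 0.26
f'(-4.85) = 1270.04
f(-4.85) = -1452.14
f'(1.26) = -32.73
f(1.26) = -14.73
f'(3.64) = -612.93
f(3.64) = -578.15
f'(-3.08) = 300.84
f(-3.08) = -191.06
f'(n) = -12*n^3 - 3*n^2 + 4*n - 9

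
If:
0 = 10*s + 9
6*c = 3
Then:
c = 1/2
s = -9/10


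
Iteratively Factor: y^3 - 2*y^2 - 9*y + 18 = (y - 2)*(y^2 - 9) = (y - 3)*(y - 2)*(y + 3)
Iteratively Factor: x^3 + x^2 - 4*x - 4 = (x + 2)*(x^2 - x - 2) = (x - 2)*(x + 2)*(x + 1)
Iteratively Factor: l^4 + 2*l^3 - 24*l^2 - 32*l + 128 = (l - 2)*(l^3 + 4*l^2 - 16*l - 64) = (l - 2)*(l + 4)*(l^2 - 16) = (l - 4)*(l - 2)*(l + 4)*(l + 4)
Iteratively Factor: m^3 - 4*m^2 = (m)*(m^2 - 4*m) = m*(m - 4)*(m)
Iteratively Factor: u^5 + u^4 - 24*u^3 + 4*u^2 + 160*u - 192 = (u + 4)*(u^4 - 3*u^3 - 12*u^2 + 52*u - 48) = (u - 2)*(u + 4)*(u^3 - u^2 - 14*u + 24) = (u - 3)*(u - 2)*(u + 4)*(u^2 + 2*u - 8) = (u - 3)*(u - 2)^2*(u + 4)*(u + 4)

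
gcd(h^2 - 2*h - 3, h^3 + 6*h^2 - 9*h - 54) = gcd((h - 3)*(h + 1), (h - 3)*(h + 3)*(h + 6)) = h - 3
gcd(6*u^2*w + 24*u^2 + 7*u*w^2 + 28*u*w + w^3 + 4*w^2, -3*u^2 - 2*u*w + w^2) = u + w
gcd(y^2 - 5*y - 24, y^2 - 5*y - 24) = y^2 - 5*y - 24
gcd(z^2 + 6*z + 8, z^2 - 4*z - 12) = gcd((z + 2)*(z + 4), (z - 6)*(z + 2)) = z + 2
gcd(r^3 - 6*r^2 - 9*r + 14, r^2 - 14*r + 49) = r - 7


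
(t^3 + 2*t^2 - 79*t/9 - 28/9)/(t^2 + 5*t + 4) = (t^2 - 2*t - 7/9)/(t + 1)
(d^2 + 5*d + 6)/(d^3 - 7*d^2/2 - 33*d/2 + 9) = 2*(d + 2)/(2*d^2 - 13*d + 6)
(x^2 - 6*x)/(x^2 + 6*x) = (x - 6)/(x + 6)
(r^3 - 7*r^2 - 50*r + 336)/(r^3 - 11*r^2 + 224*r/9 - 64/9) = 9*(r^2 + r - 42)/(9*r^2 - 27*r + 8)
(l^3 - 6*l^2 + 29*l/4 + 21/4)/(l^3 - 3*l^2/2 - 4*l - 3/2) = (l - 7/2)/(l + 1)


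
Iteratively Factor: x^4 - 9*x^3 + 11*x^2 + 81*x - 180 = (x - 4)*(x^3 - 5*x^2 - 9*x + 45) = (x - 4)*(x + 3)*(x^2 - 8*x + 15) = (x - 4)*(x - 3)*(x + 3)*(x - 5)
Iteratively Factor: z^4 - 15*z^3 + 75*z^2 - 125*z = (z - 5)*(z^3 - 10*z^2 + 25*z) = (z - 5)^2*(z^2 - 5*z) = z*(z - 5)^2*(z - 5)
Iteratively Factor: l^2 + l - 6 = (l - 2)*(l + 3)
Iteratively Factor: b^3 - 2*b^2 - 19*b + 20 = (b + 4)*(b^2 - 6*b + 5) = (b - 1)*(b + 4)*(b - 5)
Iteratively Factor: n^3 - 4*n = (n - 2)*(n^2 + 2*n) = (n - 2)*(n + 2)*(n)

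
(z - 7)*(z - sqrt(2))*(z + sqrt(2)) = z^3 - 7*z^2 - 2*z + 14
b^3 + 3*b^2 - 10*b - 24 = (b - 3)*(b + 2)*(b + 4)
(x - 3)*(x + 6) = x^2 + 3*x - 18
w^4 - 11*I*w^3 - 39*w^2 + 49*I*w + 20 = (w - 5*I)*(w - 4*I)*(w - I)^2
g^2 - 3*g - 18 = (g - 6)*(g + 3)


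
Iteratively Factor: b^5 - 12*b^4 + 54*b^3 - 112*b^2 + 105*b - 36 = (b - 3)*(b^4 - 9*b^3 + 27*b^2 - 31*b + 12) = (b - 3)*(b - 1)*(b^3 - 8*b^2 + 19*b - 12) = (b - 3)^2*(b - 1)*(b^2 - 5*b + 4) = (b - 4)*(b - 3)^2*(b - 1)*(b - 1)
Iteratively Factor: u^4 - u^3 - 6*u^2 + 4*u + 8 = (u + 2)*(u^3 - 3*u^2 + 4) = (u - 2)*(u + 2)*(u^2 - u - 2) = (u - 2)^2*(u + 2)*(u + 1)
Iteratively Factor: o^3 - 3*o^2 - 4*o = (o + 1)*(o^2 - 4*o) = (o - 4)*(o + 1)*(o)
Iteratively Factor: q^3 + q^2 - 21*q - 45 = (q + 3)*(q^2 - 2*q - 15) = (q + 3)^2*(q - 5)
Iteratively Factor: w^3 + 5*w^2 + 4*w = (w + 1)*(w^2 + 4*w) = w*(w + 1)*(w + 4)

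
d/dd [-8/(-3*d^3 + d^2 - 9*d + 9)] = 8*(-9*d^2 + 2*d - 9)/(3*d^3 - d^2 + 9*d - 9)^2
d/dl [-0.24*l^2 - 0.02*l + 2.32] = -0.48*l - 0.02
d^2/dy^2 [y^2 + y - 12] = 2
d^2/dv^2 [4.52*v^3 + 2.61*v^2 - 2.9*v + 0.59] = 27.12*v + 5.22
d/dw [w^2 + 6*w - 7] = 2*w + 6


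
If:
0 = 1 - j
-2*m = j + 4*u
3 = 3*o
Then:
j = 1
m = -2*u - 1/2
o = 1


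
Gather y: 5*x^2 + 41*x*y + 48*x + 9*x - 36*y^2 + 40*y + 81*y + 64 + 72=5*x^2 + 57*x - 36*y^2 + y*(41*x + 121) + 136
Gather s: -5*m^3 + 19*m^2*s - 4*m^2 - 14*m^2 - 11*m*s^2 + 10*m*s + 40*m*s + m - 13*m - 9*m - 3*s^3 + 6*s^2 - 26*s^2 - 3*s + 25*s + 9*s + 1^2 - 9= -5*m^3 - 18*m^2 - 21*m - 3*s^3 + s^2*(-11*m - 20) + s*(19*m^2 + 50*m + 31) - 8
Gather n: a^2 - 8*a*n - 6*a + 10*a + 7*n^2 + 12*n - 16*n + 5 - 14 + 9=a^2 + 4*a + 7*n^2 + n*(-8*a - 4)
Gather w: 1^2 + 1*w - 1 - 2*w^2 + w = -2*w^2 + 2*w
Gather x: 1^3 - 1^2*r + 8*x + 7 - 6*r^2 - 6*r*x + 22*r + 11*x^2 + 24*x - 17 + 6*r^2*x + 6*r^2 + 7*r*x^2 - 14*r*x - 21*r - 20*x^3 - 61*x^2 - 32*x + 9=-20*x^3 + x^2*(7*r - 50) + x*(6*r^2 - 20*r)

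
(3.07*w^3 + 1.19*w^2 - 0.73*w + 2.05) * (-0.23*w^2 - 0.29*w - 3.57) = -0.7061*w^5 - 1.164*w^4 - 11.1371*w^3 - 4.5081*w^2 + 2.0116*w - 7.3185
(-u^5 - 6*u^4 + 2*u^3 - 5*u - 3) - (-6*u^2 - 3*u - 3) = -u^5 - 6*u^4 + 2*u^3 + 6*u^2 - 2*u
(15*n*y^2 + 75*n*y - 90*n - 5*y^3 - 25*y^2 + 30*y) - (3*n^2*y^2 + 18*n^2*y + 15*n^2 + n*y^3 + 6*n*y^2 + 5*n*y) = -3*n^2*y^2 - 18*n^2*y - 15*n^2 - n*y^3 + 9*n*y^2 + 70*n*y - 90*n - 5*y^3 - 25*y^2 + 30*y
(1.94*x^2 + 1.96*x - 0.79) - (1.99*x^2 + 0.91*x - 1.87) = -0.05*x^2 + 1.05*x + 1.08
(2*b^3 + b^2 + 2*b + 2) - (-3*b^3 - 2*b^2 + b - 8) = 5*b^3 + 3*b^2 + b + 10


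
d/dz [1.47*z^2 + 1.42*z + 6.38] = 2.94*z + 1.42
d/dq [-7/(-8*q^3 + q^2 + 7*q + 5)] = 7*(-24*q^2 + 2*q + 7)/(-8*q^3 + q^2 + 7*q + 5)^2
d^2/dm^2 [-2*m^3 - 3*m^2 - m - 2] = -12*m - 6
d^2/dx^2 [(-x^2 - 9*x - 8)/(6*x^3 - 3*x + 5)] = 4*(-18*x^6 - 486*x^5 - 891*x^4 + 24*x^3 + 1026*x^2 + 360*x - 116)/(216*x^9 - 324*x^7 + 540*x^6 + 162*x^5 - 540*x^4 + 423*x^3 + 135*x^2 - 225*x + 125)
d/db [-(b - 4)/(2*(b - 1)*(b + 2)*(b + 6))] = (b^3 - 5*b^2/2 - 28*b - 2)/(b^6 + 14*b^5 + 57*b^4 + 32*b^3 - 152*b^2 - 96*b + 144)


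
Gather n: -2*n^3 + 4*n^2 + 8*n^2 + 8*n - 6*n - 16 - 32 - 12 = -2*n^3 + 12*n^2 + 2*n - 60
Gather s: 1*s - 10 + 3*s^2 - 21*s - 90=3*s^2 - 20*s - 100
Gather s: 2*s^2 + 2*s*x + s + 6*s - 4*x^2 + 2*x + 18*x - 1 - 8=2*s^2 + s*(2*x + 7) - 4*x^2 + 20*x - 9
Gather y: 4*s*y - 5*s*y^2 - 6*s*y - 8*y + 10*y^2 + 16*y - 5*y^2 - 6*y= y^2*(5 - 5*s) + y*(2 - 2*s)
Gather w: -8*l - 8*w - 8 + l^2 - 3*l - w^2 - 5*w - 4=l^2 - 11*l - w^2 - 13*w - 12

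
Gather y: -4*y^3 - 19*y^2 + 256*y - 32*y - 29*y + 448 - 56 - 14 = -4*y^3 - 19*y^2 + 195*y + 378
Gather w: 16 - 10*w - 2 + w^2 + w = w^2 - 9*w + 14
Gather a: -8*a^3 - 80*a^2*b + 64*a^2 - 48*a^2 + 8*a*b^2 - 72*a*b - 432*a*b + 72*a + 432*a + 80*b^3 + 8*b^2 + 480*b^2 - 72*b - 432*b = -8*a^3 + a^2*(16 - 80*b) + a*(8*b^2 - 504*b + 504) + 80*b^3 + 488*b^2 - 504*b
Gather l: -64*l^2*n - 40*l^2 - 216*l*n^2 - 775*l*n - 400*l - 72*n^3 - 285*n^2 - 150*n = l^2*(-64*n - 40) + l*(-216*n^2 - 775*n - 400) - 72*n^3 - 285*n^2 - 150*n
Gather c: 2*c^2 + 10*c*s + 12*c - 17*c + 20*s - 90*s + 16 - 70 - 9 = 2*c^2 + c*(10*s - 5) - 70*s - 63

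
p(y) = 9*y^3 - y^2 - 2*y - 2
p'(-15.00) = 6103.00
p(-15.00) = -30572.00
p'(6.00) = 958.00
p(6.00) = 1894.00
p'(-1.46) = 58.47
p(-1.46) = -29.22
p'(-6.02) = 988.53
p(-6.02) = -1989.71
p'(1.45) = 51.87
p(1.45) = 20.44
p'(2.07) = 109.55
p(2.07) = 69.40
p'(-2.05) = 115.57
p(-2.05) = -79.64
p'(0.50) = 3.75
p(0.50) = -2.12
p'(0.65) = 8.11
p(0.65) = -1.25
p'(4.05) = 432.77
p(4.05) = 571.37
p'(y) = 27*y^2 - 2*y - 2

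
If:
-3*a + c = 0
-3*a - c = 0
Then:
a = 0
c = 0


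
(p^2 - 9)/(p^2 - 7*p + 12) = (p + 3)/(p - 4)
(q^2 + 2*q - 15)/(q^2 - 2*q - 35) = (q - 3)/(q - 7)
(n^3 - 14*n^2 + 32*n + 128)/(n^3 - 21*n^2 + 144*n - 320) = (n + 2)/(n - 5)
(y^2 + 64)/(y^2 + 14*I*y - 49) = (y^2 + 64)/(y^2 + 14*I*y - 49)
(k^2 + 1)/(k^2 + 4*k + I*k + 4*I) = (k - I)/(k + 4)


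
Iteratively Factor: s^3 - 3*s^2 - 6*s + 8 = (s + 2)*(s^2 - 5*s + 4) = (s - 4)*(s + 2)*(s - 1)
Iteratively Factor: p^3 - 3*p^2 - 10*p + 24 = (p - 4)*(p^2 + p - 6) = (p - 4)*(p - 2)*(p + 3)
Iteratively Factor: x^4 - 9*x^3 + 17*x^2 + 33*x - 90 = (x - 3)*(x^3 - 6*x^2 - x + 30) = (x - 5)*(x - 3)*(x^2 - x - 6) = (x - 5)*(x - 3)*(x + 2)*(x - 3)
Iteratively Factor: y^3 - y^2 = (y)*(y^2 - y) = y^2*(y - 1)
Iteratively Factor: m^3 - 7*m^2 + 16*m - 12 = (m - 2)*(m^2 - 5*m + 6) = (m - 2)^2*(m - 3)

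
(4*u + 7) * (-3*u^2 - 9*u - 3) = -12*u^3 - 57*u^2 - 75*u - 21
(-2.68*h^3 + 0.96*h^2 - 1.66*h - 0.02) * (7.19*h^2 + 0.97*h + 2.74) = -19.2692*h^5 + 4.3028*h^4 - 18.3474*h^3 + 0.8764*h^2 - 4.5678*h - 0.0548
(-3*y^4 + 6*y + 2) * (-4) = 12*y^4 - 24*y - 8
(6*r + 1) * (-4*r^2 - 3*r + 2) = -24*r^3 - 22*r^2 + 9*r + 2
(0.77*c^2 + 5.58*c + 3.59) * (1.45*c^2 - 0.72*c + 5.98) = 1.1165*c^4 + 7.5366*c^3 + 5.7925*c^2 + 30.7836*c + 21.4682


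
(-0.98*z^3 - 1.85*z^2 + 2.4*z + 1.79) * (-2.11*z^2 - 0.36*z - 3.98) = 2.0678*z^5 + 4.2563*z^4 - 0.497599999999999*z^3 + 2.7221*z^2 - 10.1964*z - 7.1242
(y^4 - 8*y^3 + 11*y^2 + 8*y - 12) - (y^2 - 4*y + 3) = y^4 - 8*y^3 + 10*y^2 + 12*y - 15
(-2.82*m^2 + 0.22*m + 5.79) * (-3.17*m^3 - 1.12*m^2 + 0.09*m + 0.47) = 8.9394*m^5 + 2.461*m^4 - 18.8545*m^3 - 7.7904*m^2 + 0.6245*m + 2.7213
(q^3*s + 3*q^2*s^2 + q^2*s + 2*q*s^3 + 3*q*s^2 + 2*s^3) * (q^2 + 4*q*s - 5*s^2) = q^5*s + 7*q^4*s^2 + q^4*s + 9*q^3*s^3 + 7*q^3*s^2 - 7*q^2*s^4 + 9*q^2*s^3 - 10*q*s^5 - 7*q*s^4 - 10*s^5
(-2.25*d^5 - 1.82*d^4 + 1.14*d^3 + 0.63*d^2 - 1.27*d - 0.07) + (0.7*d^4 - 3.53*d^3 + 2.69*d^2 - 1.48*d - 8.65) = -2.25*d^5 - 1.12*d^4 - 2.39*d^3 + 3.32*d^2 - 2.75*d - 8.72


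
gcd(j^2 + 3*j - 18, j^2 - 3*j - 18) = 1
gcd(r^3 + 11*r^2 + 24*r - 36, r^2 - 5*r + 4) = r - 1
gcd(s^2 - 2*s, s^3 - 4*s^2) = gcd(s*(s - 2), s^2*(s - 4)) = s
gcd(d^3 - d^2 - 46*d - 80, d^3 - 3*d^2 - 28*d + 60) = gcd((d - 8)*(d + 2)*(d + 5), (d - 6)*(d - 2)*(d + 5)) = d + 5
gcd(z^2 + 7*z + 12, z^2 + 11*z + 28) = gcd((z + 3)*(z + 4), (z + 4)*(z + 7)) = z + 4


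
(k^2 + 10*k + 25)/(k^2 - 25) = (k + 5)/(k - 5)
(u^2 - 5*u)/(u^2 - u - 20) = u/(u + 4)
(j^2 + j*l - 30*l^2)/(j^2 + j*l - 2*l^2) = (j^2 + j*l - 30*l^2)/(j^2 + j*l - 2*l^2)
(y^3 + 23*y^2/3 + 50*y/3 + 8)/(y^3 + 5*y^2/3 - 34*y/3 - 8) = (y + 3)/(y - 3)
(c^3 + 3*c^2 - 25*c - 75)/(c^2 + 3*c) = c - 25/c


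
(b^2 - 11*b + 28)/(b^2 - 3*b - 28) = (b - 4)/(b + 4)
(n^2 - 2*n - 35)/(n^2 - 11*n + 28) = (n + 5)/(n - 4)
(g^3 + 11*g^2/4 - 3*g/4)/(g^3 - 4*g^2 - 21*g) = (g - 1/4)/(g - 7)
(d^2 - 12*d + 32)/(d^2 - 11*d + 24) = (d - 4)/(d - 3)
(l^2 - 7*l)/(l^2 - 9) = l*(l - 7)/(l^2 - 9)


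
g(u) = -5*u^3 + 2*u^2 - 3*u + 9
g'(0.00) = -3.00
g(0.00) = 9.00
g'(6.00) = -519.00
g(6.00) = -1017.00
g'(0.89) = -11.32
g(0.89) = 4.39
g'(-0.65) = -11.94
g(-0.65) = 13.17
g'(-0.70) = -13.15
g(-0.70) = 13.80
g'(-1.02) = -22.69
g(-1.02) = 19.45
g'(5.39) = -417.22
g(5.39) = -732.02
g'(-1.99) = -70.36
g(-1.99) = 62.29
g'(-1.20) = -29.40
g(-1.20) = 24.12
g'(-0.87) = -17.83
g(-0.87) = 16.42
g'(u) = -15*u^2 + 4*u - 3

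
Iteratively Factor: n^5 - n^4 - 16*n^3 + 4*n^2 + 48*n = (n)*(n^4 - n^3 - 16*n^2 + 4*n + 48) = n*(n - 2)*(n^3 + n^2 - 14*n - 24) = n*(n - 2)*(n + 3)*(n^2 - 2*n - 8) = n*(n - 4)*(n - 2)*(n + 3)*(n + 2)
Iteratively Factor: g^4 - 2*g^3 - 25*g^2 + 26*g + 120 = (g + 2)*(g^3 - 4*g^2 - 17*g + 60) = (g + 2)*(g + 4)*(g^2 - 8*g + 15) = (g - 5)*(g + 2)*(g + 4)*(g - 3)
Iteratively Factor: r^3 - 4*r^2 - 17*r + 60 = (r - 5)*(r^2 + r - 12) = (r - 5)*(r - 3)*(r + 4)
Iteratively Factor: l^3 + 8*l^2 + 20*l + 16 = (l + 2)*(l^2 + 6*l + 8) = (l + 2)^2*(l + 4)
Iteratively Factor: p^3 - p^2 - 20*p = (p - 5)*(p^2 + 4*p) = p*(p - 5)*(p + 4)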